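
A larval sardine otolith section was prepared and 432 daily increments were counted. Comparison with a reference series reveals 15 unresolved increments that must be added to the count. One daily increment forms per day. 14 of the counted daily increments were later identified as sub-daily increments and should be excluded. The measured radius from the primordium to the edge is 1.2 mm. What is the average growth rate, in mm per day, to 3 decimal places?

Adjusted count: 432 − 14 + 15 = 433 daily increments.
Mean rate = 1.2 mm / 433 days ≈ 0.003 mm per day.

0.003 mm per day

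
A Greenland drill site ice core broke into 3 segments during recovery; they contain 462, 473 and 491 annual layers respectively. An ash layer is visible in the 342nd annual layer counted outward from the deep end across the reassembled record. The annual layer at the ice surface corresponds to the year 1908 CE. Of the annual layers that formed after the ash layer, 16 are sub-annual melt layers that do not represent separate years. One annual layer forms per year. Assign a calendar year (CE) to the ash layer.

Total annual layers = 462 + 473 + 491 = 1426.
1426 − 342 = 1084 annual layers lie beyond the ash layer toward the ice surface.
Excluding 16 false annual layers: 1084 − 16 = 1068.
Counting back 1068 years from 1908 CE places the ash layer in 1908 − 1068 = 840 CE.

840 CE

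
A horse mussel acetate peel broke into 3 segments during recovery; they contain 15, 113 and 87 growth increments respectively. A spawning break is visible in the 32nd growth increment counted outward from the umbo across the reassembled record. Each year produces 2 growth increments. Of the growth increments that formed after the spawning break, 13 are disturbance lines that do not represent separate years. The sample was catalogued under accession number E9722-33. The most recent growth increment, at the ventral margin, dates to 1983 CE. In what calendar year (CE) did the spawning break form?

1898 CE

Total growth increments = 15 + 113 + 87 = 215.
215 − 32 = 183 growth increments lie beyond the spawning break toward the ventral margin.
Removing the 13 false growth increments leaves 183 − 13 = 170 true growth increments beyond the spawning break.
Dividing by 2 growth increments per year: 170 / 2 = 85 years.
Counting back 85 years from 1983 CE places the spawning break in 1983 − 85 = 1898 CE.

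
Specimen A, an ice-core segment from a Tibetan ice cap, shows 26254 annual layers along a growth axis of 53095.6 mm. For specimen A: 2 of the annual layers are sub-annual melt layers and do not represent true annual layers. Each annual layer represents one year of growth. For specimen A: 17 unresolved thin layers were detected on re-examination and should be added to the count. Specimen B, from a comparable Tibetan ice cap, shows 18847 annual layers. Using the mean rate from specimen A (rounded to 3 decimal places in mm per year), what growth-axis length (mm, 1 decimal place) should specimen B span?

38089.8 mm

Specimen A: true annual layer count = 26254 − 2 + 17 = 26269.
A: 53095.6 mm over 26269 years gives 53095.6 / 26269 ≈ 2.021 mm/year.
For B, 2.021 mm/year × 18847 years = 38089.8 mm.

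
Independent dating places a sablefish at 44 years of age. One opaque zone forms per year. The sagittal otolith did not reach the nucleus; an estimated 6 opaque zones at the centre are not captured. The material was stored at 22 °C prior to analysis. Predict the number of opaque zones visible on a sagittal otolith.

Expected opaque zones over 44 years: 44.
Less the 6 uncaptured opaque zones: 44 − 6 = 38.

38 opaque zones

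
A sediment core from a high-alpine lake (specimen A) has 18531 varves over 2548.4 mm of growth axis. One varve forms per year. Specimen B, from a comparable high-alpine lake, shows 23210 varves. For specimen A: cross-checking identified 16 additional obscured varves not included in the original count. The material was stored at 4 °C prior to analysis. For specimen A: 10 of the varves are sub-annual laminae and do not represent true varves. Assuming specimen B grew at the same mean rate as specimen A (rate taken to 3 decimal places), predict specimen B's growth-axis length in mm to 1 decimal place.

Specimen A: correcting the raw count gives 18531 − 10 + 16 = 18537 true varves.
A: Mean rate = 2548.4 mm / 18537 years ≈ 0.137 mm/year.
Length of B = 0.137 × 23210 = 3179.8 mm.

3179.8 mm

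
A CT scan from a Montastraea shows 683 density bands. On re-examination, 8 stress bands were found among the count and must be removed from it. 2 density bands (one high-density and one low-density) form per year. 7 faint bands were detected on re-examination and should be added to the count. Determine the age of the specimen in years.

Adjusted count: 683 − 8 + 7 = 682 density bands.
682 density bands at 2 per year is 682 / 2 = 341 years.

341 years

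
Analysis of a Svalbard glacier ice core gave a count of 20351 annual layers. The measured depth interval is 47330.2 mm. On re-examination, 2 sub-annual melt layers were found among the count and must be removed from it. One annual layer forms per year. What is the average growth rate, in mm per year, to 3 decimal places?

2.326 mm per year

Adjusted count: 20351 − 2 = 20349 annual layers.
47330.2 mm over 20349 years gives 47330.2 / 20349 ≈ 2.326 mm per year.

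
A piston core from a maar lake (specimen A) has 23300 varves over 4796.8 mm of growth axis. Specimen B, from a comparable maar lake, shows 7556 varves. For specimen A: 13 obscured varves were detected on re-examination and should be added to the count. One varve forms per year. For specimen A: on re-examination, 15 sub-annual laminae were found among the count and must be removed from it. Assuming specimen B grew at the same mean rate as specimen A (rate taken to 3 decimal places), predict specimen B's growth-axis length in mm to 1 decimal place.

1556.5 mm

Specimen A: after corrections the count is 23300 − 15 + 13 = 23298 varves.
A: Mean rate = 4796.8 mm / 23298 years ≈ 0.206 mm per year.
For B, 0.206 mm/year × 7556 years = 1556.5 mm.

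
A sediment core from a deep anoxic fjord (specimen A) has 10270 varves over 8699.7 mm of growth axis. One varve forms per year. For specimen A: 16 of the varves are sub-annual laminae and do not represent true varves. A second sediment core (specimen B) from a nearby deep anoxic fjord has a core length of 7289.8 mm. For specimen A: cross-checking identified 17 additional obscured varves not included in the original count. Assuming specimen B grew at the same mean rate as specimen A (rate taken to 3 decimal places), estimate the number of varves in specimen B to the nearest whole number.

8607 varves

Specimen A: adjusted count: 10270 − 16 + 17 = 10271 varves.
A: 8699.7 mm over 10271 years gives 8699.7 / 10271 ≈ 0.847 mm/yr.
For B, 7289.8 / 0.847 = 8606.61 years ≈ 8607 varves.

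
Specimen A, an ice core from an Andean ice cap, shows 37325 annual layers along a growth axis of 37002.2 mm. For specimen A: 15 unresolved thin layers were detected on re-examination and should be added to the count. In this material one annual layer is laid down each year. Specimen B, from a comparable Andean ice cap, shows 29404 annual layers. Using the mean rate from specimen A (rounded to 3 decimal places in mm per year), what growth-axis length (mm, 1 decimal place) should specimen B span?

Specimen A: after corrections the count is 37325 + 15 = 37340 annual layers.
A: 37002.2 mm over 37340 years gives 37002.2 / 37340 ≈ 0.991 mm per year.
For B, 0.991 mm/year × 29404 years = 29139.4 mm.

29139.4 mm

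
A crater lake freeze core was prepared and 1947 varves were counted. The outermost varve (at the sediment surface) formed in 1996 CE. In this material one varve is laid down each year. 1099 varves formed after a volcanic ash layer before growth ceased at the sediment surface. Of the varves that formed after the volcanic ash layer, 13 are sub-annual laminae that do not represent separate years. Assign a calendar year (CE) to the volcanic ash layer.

910 CE

1099 varves post-date the volcanic ash layer.
Removing the 13 false varves leaves 1099 − 13 = 1086 true varves beyond the volcanic ash layer.
The varve at the sediment surface is 1996 CE, so the volcanic ash layer dates to 1996 − 1086 = 910 CE.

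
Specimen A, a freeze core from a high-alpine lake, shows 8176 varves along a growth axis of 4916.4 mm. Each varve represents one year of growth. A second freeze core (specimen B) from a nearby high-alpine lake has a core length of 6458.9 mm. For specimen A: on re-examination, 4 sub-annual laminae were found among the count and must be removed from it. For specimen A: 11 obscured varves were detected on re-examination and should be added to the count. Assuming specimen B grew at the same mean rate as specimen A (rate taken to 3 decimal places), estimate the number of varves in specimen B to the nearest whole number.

10747 varves

Specimen A: after corrections the count is 8176 − 4 + 11 = 8183 varves.
A: Extension rate ≈ 4916.4 / 8183 = 0.601 mm/year.
For B, 6458.9 / 0.601 = 10746.92 years ≈ 10747 varves.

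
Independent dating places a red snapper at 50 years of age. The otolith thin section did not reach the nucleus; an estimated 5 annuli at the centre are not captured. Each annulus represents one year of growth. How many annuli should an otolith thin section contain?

At one annulus per year, 50 years correspond to 50 annuli.
Subtracting the 5 annuli not captured gives 50 − 5 = 45 annuli in the record.

45 annuli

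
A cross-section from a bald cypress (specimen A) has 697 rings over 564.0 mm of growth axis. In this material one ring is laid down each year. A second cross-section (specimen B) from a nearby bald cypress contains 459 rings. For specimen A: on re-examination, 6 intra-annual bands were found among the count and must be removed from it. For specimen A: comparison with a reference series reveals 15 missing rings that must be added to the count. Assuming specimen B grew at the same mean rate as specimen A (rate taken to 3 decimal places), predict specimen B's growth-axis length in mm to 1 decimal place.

Specimen A: true ring count = 697 − 6 + 15 = 706.
A: Extension rate ≈ 564.0 / 706 = 0.799 mm/yr.
Length of B = 0.799 × 459 = 366.7 mm.

366.7 mm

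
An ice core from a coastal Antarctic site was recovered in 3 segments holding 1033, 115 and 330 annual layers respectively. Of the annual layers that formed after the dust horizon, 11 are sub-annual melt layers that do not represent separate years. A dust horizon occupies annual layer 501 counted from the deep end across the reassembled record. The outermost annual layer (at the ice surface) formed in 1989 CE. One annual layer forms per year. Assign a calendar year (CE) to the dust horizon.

1023 CE

Total annual layers = 1033 + 115 + 330 = 1478.
1478 − 501 = 977 annual layers lie beyond the dust horizon toward the ice surface.
977 − 11 false = 966 true annual layers after the dust horizon.
Counting back 966 years from 1989 CE places the dust horizon in 1989 − 966 = 1023 CE.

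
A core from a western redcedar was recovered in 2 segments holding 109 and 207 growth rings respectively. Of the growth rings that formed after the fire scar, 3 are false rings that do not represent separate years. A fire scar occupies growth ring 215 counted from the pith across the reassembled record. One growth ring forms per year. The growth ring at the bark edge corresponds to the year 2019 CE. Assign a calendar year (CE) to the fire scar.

1921 CE

Total growth rings = 109 + 207 = 316.
The fire scar sits at growth ring 215 from the pith, so 316 − 215 = 101 growth rings formed after it.
Removing the 3 false growth rings leaves 101 − 3 = 98 true growth rings beyond the fire scar.
The growth ring at the bark edge is 2019 CE, so the fire scar dates to 2019 − 98 = 1921 CE.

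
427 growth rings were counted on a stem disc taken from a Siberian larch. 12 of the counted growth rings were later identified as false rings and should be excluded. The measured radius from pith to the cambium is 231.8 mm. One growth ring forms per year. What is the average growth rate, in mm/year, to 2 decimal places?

0.56 mm/year

Correcting the raw count gives 427 − 12 = 415 true growth rings.
231.8 mm over 415 years gives 231.8 / 415 ≈ 0.56 mm/year.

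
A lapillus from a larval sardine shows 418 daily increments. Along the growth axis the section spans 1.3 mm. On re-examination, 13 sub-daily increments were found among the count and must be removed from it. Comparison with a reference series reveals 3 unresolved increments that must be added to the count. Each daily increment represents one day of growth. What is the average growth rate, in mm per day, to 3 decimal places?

True daily increment count = 418 − 13 + 3 = 408.
Mean rate = 1.3 mm / 408 days ≈ 0.003 mm per day.

0.003 mm per day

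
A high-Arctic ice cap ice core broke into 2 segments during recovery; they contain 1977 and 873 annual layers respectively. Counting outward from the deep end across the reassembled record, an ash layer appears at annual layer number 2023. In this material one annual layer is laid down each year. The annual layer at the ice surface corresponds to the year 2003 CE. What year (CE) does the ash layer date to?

1176 CE

Total annual layers = 1977 + 873 = 2850.
2850 − 2023 = 827 annual layers lie beyond the ash layer toward the ice surface.
Counting back 827 years from 2003 CE places the ash layer in 2003 − 827 = 1176 CE.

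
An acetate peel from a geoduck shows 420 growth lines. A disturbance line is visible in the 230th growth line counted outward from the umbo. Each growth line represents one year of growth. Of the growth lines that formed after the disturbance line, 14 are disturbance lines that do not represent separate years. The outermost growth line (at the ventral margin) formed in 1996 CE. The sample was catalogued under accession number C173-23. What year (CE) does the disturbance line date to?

1820 CE

The disturbance line sits at growth line 230 from the umbo, so 420 − 230 = 190 growth lines formed after it.
Excluding 14 false growth lines: 190 − 14 = 176.
1996 − 176 = 1820 CE.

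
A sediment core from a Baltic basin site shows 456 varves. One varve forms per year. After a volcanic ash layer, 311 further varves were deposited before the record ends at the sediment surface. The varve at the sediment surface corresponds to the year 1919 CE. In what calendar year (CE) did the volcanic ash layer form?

1608 CE

311 varves post-date the volcanic ash layer.
The varve at the sediment surface is 1919 CE, so the volcanic ash layer dates to 1919 − 311 = 1608 CE.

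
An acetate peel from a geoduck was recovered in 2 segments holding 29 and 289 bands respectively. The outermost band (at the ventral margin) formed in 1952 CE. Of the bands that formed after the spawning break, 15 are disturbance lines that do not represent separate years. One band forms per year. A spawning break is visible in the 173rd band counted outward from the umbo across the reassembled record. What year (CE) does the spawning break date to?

Total bands = 29 + 289 = 318.
Between band 173 and the ventral margin there are 318 − 173 = 145 bands.
Removing the 15 false bands leaves 145 − 15 = 130 true bands beyond the spawning break.
1952 − 130 = 1822 CE.

1822 CE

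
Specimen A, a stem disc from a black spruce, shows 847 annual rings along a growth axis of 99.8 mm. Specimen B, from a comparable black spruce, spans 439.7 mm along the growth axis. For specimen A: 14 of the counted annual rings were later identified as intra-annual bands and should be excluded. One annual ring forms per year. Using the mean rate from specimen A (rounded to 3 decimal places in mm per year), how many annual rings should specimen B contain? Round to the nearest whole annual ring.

Specimen A: after corrections the count is 847 − 14 = 833 annual rings.
A: Mean rate = 99.8 mm / 833 years ≈ 0.120 mm/year.
Specimen B: 439.7 mm / 0.120 mm per year = 3664.17 years ≈ 3664 annual rings.

3664 annual rings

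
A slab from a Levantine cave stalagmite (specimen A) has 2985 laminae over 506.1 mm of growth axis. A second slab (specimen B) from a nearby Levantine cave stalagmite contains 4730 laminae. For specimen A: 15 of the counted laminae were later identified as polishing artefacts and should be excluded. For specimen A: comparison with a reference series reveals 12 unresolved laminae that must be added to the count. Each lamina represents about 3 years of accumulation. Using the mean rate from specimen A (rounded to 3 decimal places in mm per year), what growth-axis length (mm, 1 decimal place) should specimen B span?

808.8 mm

Specimen A: correcting the raw count gives 2985 − 15 + 12 = 2982 true laminae.
Specimen A: at 3 years per lamina, 2982 × 3 = 8946 years.
A: Mean rate = 506.1 mm / 8946 years ≈ 0.057 mm/year.
Specimen B: 4730 laminae at 3 years each span 4730 × 3 = 14190 years. B's length ≈ 0.057 × 14190 = 808.8 mm.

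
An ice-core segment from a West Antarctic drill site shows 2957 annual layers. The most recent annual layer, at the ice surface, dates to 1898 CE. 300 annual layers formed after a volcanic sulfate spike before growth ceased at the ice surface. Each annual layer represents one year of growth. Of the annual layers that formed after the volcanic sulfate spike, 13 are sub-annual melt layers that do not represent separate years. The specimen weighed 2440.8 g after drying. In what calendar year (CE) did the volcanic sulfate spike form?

1611 CE

300 annual layers post-date the volcanic sulfate spike.
Excluding 13 false annual layers: 300 − 13 = 287.
Counting back 287 years from 1898 CE places the volcanic sulfate spike in 1898 − 287 = 1611 CE.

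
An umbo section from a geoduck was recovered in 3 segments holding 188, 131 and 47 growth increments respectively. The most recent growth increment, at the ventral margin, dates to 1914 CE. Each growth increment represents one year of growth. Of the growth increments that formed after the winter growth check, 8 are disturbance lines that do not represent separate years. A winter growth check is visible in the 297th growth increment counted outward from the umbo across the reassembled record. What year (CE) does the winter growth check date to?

Total growth increments = 188 + 131 + 47 = 366.
Between growth increment 297 and the ventral margin there are 366 − 297 = 69 growth increments.
Removing the 8 false growth increments leaves 69 − 8 = 61 true growth increments beyond the winter growth check.
1914 − 61 = 1853 CE.

1853 CE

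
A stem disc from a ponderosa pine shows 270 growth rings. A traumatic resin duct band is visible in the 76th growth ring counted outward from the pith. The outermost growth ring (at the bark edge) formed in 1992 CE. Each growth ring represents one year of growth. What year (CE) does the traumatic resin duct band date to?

The traumatic resin duct band sits at growth ring 76 from the pith, so 270 − 76 = 194 growth rings formed after it.
1992 − 194 = 1798 CE.

1798 CE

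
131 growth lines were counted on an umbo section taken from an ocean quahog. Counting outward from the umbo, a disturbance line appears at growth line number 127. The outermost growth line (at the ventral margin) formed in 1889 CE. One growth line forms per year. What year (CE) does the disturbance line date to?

Between growth line 127 and the ventral margin there are 131 − 127 = 4 growth lines.
The growth line at the ventral margin is 1889 CE, so the disturbance line dates to 1889 − 4 = 1885 CE.

1885 CE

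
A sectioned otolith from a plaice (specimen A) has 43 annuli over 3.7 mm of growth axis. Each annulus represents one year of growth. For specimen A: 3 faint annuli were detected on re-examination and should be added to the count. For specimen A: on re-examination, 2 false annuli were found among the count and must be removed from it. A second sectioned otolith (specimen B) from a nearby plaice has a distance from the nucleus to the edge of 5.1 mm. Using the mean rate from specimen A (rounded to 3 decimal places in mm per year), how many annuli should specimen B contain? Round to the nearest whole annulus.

Specimen A: adjusted count: 43 − 2 + 3 = 44 annuli.
A: Extension rate ≈ 3.7 / 44 = 0.084 mm per year.
B spans 5.1 / 0.084 = 60.71 years ≈ 61 annuli.

61 annuli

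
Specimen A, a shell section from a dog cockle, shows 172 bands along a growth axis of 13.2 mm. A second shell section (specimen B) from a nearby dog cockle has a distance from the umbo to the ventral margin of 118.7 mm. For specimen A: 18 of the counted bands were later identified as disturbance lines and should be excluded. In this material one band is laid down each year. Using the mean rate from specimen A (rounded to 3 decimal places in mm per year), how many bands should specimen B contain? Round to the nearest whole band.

1380 bands

Specimen A: adjusted count: 172 − 18 = 154 bands.
A: Mean rate = 13.2 mm / 154 years ≈ 0.086 mm/year.
For B, 118.7 / 0.086 = 1380.23 years ≈ 1380 bands.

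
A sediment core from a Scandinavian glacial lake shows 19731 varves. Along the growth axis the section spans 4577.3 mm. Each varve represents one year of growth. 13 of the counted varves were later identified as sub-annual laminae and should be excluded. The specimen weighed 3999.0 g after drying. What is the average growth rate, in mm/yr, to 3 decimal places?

0.232 mm/yr

Correcting the raw count gives 19731 − 13 = 19718 true varves.
Mean rate = 4577.3 mm / 19718 years ≈ 0.232 mm/yr.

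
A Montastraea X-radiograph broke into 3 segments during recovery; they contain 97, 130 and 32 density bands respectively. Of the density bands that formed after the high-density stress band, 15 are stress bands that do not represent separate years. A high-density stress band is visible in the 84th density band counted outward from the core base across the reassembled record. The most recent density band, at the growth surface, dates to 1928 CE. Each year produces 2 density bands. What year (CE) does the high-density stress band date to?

Total density bands = 97 + 130 + 32 = 259.
259 − 84 = 175 density bands lie beyond the high-density stress band toward the growth surface.
Excluding 15 false density bands: 175 − 15 = 160.
160 density bands at 2 per year is 160 / 2 = 80 years.
The density band at the growth surface is 1928 CE, so the high-density stress band dates to 1928 − 80 = 1848 CE.

1848 CE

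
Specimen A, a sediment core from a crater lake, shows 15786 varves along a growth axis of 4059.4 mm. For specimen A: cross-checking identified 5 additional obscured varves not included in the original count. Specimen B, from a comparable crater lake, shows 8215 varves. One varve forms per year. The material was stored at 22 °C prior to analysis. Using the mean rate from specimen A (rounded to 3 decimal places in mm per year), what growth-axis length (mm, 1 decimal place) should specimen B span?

2111.3 mm

Specimen A: after corrections the count is 15786 + 5 = 15791 varves.
A: Mean rate = 4059.4 mm / 15791 years ≈ 0.257 mm/yr.
B's length ≈ 0.257 × 8215 = 2111.3 mm.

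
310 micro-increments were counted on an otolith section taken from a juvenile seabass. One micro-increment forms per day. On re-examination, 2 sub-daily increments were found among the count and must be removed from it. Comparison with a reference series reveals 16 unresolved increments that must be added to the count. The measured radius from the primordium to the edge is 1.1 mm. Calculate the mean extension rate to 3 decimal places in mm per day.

0.003 mm per day

Correcting the raw count gives 310 − 2 + 16 = 324 true micro-increments.
1.1 mm over 324 days gives 1.1 / 324 ≈ 0.003 mm per day.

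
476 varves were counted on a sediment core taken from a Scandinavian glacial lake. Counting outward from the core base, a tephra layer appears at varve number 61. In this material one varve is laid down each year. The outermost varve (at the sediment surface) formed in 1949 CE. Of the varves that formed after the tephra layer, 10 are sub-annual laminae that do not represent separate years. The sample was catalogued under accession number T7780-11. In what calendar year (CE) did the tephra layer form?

Between varve 61 and the sediment surface there are 476 − 61 = 415 varves.
Removing the 10 false varves leaves 415 − 10 = 405 true varves beyond the tephra layer.
Counting back 405 years from 1949 CE places the tephra layer in 1949 − 405 = 1544 CE.

1544 CE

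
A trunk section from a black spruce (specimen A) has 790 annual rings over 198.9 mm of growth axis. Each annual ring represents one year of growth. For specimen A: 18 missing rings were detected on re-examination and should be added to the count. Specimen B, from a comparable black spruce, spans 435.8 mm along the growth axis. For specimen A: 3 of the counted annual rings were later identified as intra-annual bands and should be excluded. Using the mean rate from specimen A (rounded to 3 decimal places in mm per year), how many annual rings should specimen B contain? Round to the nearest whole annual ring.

Specimen A: adjusted count: 790 − 3 + 18 = 805 annual rings.
A: Mean rate = 198.9 mm / 805 years ≈ 0.247 mm/year.
Specimen B: 435.8 mm / 0.247 mm per year = 1764.37 years ≈ 1764 annual rings.

1764 annual rings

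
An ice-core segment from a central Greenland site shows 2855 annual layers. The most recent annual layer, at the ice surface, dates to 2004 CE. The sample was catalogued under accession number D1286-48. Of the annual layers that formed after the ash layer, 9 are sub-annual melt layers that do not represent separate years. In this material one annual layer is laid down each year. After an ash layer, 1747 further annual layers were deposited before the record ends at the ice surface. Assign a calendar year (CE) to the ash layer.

266 CE

1747 annual layers formed after the ash layer.
Removing the 9 false annual layers leaves 1747 − 9 = 1738 true annual layers beyond the ash layer.
2004 − 1738 = 266 CE.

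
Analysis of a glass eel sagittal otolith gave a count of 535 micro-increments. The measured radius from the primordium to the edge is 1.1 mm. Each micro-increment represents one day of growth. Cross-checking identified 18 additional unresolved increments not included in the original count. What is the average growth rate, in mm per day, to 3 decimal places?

0.002 mm per day

Adjusted count: 535 + 18 = 553 micro-increments.
Extension rate ≈ 1.1 / 553 = 0.002 mm per day.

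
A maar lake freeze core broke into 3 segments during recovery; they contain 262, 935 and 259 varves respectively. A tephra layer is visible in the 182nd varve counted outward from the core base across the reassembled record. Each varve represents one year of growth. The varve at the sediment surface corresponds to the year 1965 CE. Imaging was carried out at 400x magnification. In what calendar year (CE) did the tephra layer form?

Total varves = 262 + 935 + 259 = 1456.
The tephra layer sits at varve 182 from the core base, so 1456 − 182 = 1274 varves formed after it.
Counting back 1274 years from 1965 CE places the tephra layer in 1965 − 1274 = 691 CE.

691 CE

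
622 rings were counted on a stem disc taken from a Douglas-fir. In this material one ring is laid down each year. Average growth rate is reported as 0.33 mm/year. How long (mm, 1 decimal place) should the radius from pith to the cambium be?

205.3 mm

The record spans 622 years at 0.33 mm per year.
Length ≈ 0.33 × 622 = 205.3 mm.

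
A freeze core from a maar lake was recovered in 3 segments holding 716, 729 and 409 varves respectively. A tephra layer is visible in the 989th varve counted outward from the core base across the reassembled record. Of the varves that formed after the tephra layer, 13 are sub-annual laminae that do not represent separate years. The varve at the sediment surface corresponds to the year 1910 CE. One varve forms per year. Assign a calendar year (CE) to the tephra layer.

Total varves = 716 + 729 + 409 = 1854.
The tephra layer sits at varve 989 from the core base, so 1854 − 989 = 865 varves formed after it.
Excluding 13 false varves: 865 − 13 = 852.
1910 − 852 = 1058 CE.

1058 CE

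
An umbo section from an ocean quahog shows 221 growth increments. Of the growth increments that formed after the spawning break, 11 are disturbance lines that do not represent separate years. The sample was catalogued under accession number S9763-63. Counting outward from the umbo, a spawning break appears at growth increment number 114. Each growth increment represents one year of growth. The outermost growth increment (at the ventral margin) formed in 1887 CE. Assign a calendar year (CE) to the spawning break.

The spawning break sits at growth increment 114 from the umbo, so 221 − 114 = 107 growth increments formed after it.
Excluding 11 false growth increments: 107 − 11 = 96.
The growth increment at the ventral margin is 1887 CE, so the spawning break dates to 1887 − 96 = 1791 CE.

1791 CE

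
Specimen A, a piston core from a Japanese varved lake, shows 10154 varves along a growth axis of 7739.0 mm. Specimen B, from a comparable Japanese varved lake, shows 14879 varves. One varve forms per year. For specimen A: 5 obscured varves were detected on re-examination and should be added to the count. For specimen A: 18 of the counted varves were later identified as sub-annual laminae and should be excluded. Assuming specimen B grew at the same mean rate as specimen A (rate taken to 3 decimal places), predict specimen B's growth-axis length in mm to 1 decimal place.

11352.7 mm

Specimen A: correcting the raw count gives 10154 − 18 + 5 = 10141 true varves.
A: Mean rate = 7739.0 mm / 10141 years ≈ 0.763 mm per year.
Length of B = 0.763 × 14879 = 11352.7 mm.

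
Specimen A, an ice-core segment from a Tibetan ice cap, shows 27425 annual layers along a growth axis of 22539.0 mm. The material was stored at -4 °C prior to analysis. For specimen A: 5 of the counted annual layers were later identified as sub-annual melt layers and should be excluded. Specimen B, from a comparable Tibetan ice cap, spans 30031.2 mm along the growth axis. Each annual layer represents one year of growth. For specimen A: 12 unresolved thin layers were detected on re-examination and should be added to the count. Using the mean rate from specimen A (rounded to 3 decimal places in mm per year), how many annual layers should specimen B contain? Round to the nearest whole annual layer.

36534 annual layers

Specimen A: adjusted count: 27425 − 5 + 12 = 27432 annual layers.
A: Mean rate = 22539.0 mm / 27432 years ≈ 0.822 mm per year.
Specimen B: 30031.2 mm / 0.822 mm per year = 36534.31 years ≈ 36534 annual layers.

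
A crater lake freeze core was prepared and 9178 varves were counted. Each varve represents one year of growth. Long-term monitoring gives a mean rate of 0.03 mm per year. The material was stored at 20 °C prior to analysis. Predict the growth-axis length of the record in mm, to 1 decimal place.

275.3 mm

The record spans 9178 years at 0.03 mm per year.
9178 years at 0.03 mm/year gives 0.03 × 9178 = 275.3 mm.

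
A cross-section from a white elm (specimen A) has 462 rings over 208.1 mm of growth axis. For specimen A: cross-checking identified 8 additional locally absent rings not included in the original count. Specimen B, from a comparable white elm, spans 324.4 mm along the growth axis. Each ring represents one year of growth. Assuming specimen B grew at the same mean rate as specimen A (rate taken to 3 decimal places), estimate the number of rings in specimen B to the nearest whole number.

732 rings

Specimen A: true ring count = 462 + 8 = 470.
A: Extension rate ≈ 208.1 / 470 = 0.443 mm per year.
For B, 324.4 / 0.443 = 732.28 years ≈ 732 rings.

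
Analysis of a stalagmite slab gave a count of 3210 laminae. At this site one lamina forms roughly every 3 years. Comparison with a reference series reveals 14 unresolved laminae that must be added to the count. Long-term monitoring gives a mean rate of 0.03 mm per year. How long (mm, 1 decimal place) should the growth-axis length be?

Correcting the raw count gives 3210 + 14 = 3224 true laminae.
Multiplying by 3 years per lamina: 3224 × 3 = 9672 years.
Length ≈ 0.03 × 9672 = 290.2 mm.

290.2 mm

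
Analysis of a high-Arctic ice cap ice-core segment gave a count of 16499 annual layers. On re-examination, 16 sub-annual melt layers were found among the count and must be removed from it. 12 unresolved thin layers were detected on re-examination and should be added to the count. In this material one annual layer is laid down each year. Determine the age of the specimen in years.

16495 yr

Adjusted count: 16499 − 16 + 12 = 16495 annual layers.
With a one-to-one annual layer periodicity this is 16495 years.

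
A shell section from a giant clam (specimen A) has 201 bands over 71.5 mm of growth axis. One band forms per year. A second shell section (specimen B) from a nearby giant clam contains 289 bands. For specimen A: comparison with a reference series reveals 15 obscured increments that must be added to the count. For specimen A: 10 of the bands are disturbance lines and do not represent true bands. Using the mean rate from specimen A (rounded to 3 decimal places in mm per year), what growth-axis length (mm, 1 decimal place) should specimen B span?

100.3 mm

Specimen A: adjusted count: 201 − 10 + 15 = 206 bands.
A: Mean rate = 71.5 mm / 206 years ≈ 0.347 mm/year.
Length of B = 0.347 × 289 = 100.3 mm.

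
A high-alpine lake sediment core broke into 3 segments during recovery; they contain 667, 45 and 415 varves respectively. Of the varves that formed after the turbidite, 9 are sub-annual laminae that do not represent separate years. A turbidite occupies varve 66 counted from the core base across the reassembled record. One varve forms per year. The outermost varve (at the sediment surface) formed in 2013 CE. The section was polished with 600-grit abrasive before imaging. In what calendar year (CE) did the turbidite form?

Total varves = 667 + 45 + 415 = 1127.
Between varve 66 and the sediment surface there are 1127 − 66 = 1061 varves.
Removing the 9 false varves leaves 1061 − 9 = 1052 true varves beyond the turbidite.
Counting back 1052 years from 2013 CE places the turbidite in 2013 − 1052 = 961 CE.

961 CE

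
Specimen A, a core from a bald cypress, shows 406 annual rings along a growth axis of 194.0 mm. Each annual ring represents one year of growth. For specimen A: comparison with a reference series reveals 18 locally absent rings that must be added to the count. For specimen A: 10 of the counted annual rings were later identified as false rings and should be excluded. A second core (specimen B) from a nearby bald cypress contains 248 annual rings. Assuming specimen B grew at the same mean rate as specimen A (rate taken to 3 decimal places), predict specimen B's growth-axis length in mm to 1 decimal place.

Specimen A: adjusted count: 406 − 10 + 18 = 414 annual rings.
A: 194.0 mm over 414 years gives 194.0 / 414 ≈ 0.469 mm/year.
Length of B = 0.469 × 248 = 116.3 mm.

116.3 mm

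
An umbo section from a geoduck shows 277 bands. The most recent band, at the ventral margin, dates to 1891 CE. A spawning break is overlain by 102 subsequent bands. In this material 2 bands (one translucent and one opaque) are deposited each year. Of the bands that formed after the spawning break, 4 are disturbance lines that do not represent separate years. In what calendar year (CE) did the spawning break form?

1842 CE

There are 102 bands younger than the spawning break.
102 − 4 false = 98 true bands after the spawning break.
98 bands at 2 per year is 98 / 2 = 49 years.
The band at the ventral margin is 1891 CE, so the spawning break dates to 1891 − 49 = 1842 CE.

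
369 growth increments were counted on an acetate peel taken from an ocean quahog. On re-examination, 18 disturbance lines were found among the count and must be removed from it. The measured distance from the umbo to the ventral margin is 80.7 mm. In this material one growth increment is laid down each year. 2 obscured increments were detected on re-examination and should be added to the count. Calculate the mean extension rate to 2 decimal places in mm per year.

True growth increment count = 369 − 18 + 2 = 353.
80.7 mm over 353 years gives 80.7 / 353 ≈ 0.23 mm per year.

0.23 mm per year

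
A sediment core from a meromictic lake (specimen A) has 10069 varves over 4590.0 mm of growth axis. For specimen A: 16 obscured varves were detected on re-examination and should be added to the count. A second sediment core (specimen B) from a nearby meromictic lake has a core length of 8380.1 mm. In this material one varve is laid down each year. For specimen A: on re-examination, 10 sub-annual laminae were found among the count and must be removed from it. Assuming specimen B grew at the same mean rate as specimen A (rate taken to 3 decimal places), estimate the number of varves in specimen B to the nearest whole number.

Specimen A: true varve count = 10069 − 10 + 16 = 10075.
A: 4590.0 mm over 10075 years gives 4590.0 / 10075 ≈ 0.456 mm per year.
B spans 8380.1 / 0.456 = 18377.41 years ≈ 18377 varves.

18377 varves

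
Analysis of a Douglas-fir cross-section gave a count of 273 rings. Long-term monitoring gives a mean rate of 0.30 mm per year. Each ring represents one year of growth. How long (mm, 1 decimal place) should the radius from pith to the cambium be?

81.9 mm

The record spans 273 years at 0.30 mm per year.
Length ≈ 0.30 × 273 = 81.9 mm.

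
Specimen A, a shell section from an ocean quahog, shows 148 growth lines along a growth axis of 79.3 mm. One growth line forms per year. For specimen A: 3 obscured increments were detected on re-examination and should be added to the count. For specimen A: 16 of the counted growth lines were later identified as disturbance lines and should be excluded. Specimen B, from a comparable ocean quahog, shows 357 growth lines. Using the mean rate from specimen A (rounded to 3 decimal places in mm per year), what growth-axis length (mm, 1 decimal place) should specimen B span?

Specimen A: true growth line count = 148 − 16 + 3 = 135.
A: 79.3 mm over 135 years gives 79.3 / 135 ≈ 0.587 mm/year.
Length of B = 0.587 × 357 = 209.6 mm.

209.6 mm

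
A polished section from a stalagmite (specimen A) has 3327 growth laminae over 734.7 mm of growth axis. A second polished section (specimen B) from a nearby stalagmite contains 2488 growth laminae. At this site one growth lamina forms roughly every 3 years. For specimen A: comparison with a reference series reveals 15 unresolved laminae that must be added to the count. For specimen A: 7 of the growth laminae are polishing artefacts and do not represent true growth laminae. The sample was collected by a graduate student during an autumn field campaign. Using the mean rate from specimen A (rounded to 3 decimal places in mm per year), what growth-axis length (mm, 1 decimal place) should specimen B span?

Specimen A: after corrections the count is 3327 − 7 + 15 = 3335 growth laminae.
Specimen A: multiplying by 3 years per growth lamina: 3335 × 3 = 10005 years.
A: Mean rate = 734.7 mm / 10005 years ≈ 0.073 mm/year.
Specimen B: multiplying by 3 years per growth lamina: 2488 × 3 = 7464 years. Length of B = 0.073 × 7464 = 544.9 mm.

544.9 mm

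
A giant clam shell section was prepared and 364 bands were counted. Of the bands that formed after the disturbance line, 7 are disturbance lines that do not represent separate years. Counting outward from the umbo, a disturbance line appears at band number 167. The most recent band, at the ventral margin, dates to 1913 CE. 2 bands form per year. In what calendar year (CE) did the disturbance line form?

364 − 167 = 197 bands lie beyond the disturbance line toward the ventral margin.
Excluding 7 false bands: 197 − 7 = 190.
With 2 bands per year, 190 / 2 = 95 years.
Counting back 95 years from 1913 CE places the disturbance line in 1913 − 95 = 1818 CE.

1818 CE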